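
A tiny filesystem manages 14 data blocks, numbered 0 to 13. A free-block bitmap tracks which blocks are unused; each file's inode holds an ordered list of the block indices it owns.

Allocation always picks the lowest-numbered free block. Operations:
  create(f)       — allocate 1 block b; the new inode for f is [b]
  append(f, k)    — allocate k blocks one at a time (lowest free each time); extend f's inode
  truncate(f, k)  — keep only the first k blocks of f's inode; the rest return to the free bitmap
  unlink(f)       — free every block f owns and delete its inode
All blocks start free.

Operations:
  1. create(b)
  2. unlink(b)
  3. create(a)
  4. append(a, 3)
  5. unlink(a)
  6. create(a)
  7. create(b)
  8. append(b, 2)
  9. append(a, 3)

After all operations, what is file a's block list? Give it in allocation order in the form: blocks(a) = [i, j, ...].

[1] create(b) — b=0 (map F.............)
[2] unlink(b) —  (map ..............)
[3] create(a) — a=0 (map F.............)
[4] append(a, 3) — a=0,1,2,3 (map FFFF..........)
[5] unlink(a) —  (map ..............)
[6] create(a) — a=0 (map F.............)
[7] create(b) — a=0 b=1 (map FF............)
[8] append(b, 2) — a=0 b=1,2,3 (map FFFF..........)
[9] append(a, 3) — a=0,4,5,6 b=1,2,3 (map FFFFFFF.......)

blocks(a) = [0, 4, 5, 6]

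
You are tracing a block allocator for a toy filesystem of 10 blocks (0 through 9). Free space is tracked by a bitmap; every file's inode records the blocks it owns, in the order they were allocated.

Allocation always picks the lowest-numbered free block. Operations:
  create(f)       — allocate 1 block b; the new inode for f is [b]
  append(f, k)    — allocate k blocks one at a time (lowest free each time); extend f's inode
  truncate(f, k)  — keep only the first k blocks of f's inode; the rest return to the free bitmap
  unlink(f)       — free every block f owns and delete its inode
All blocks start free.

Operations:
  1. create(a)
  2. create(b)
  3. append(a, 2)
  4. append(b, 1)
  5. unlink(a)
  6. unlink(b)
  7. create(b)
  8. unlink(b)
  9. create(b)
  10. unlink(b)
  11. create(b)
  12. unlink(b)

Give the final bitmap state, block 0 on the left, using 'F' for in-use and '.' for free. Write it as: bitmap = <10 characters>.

create(a): bitmap=F......... | a=[0]
create(b): bitmap=FF........ | a=[0] b=[1]
append(a, 2): bitmap=FFFF...... | a=[0, 2, 3] b=[1]
append(b, 1): bitmap=FFFFF..... | a=[0, 2, 3] b=[1, 4]
unlink(a): bitmap=.F..F..... | b=[1, 4]
unlink(b): bitmap=.......... | 
create(b): bitmap=F......... | b=[0]
unlink(b): bitmap=.......... | 
create(b): bitmap=F......... | b=[0]
unlink(b): bitmap=.......... | 
create(b): bitmap=F......... | b=[0]
unlink(b): bitmap=.......... | 

bitmap = ..........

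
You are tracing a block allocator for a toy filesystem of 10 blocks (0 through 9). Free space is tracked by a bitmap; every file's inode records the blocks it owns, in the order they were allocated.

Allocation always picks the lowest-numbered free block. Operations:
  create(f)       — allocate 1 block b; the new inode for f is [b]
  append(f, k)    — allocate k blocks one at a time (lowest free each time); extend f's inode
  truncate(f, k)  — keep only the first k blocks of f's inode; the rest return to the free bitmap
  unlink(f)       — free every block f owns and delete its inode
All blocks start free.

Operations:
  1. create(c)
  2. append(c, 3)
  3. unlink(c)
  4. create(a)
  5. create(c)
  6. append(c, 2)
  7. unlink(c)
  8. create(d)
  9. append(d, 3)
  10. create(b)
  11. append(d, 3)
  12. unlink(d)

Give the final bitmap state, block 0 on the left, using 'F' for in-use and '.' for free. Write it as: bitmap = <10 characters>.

[1] create(c) — c=0 (map F.........)
[2] append(c, 3) — c=0,1,2,3 (map FFFF......)
[3] unlink(c) —  (map ..........)
[4] create(a) — a=0 (map F.........)
[5] create(c) — a=0 c=1 (map FF........)
[6] append(c, 2) — a=0 c=1,2,3 (map FFFF......)
[7] unlink(c) — a=0 (map F.........)
[8] create(d) — a=0 d=1 (map FF........)
[9] append(d, 3) — a=0 d=1,2,3,4 (map FFFFF.....)
[10] create(b) — a=0 b=5 d=1,2,3,4 (map FFFFFF....)
[11] append(d, 3) — a=0 b=5 d=1,2,3,4,6,7,8 (map FFFFFFFFF.)
[12] unlink(d) — a=0 b=5 (map F....F....)

bitmap = F....F....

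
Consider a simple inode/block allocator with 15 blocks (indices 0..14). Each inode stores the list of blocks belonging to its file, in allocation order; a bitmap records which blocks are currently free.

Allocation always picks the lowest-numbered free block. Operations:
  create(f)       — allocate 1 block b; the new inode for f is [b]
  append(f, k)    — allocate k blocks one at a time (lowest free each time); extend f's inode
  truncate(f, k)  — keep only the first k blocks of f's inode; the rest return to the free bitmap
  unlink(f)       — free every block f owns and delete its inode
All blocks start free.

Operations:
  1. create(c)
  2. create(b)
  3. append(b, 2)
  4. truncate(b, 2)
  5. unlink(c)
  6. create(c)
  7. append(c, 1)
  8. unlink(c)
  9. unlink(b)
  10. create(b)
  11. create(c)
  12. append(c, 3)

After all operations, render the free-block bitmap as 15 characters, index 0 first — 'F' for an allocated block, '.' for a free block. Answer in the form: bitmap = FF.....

bitmap = FFFFF..........

create(c): bitmap=F.............. | c=[0]
create(b): bitmap=FF............. | b=[1] c=[0]
append(b, 2): bitmap=FFFF........... | b=[1, 2, 3] c=[0]
truncate(b, 2): bitmap=FFF............ | b=[1, 2] c=[0]
unlink(c): bitmap=.FF............ | b=[1, 2]
create(c): bitmap=FFF............ | b=[1, 2] c=[0]
append(c, 1): bitmap=FFFF........... | b=[1, 2] c=[0, 3]
unlink(c): bitmap=.FF............ | b=[1, 2]
unlink(b): bitmap=............... | 
create(b): bitmap=F.............. | b=[0]
create(c): bitmap=FF............. | b=[0] c=[1]
append(c, 3): bitmap=FFFFF.......... | b=[0] c=[1, 2, 3, 4]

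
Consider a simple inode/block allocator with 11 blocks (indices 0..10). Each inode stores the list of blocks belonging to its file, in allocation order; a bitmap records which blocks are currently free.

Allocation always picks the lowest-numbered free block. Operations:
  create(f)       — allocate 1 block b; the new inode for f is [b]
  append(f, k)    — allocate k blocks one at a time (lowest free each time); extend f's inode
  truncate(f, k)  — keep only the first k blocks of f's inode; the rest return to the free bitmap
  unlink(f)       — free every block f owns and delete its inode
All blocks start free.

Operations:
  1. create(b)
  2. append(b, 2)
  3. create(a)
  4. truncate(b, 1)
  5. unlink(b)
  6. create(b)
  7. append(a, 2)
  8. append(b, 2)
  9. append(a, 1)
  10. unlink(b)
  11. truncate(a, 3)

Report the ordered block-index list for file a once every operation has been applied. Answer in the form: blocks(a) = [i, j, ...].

after create(b) → b:[0]  free=[F..........]
after append(b, 2) → b:[0, 1, 2]  free=[FFF........]
after create(a) → a:[3], b:[0, 1, 2]  free=[FFFF.......]
after truncate(b, 1) → a:[3], b:[0]  free=[F..F.......]
after unlink(b) → a:[3]  free=[...F.......]
after create(b) → a:[3], b:[0]  free=[F..F.......]
after append(a, 2) → a:[3, 1, 2], b:[0]  free=[FFFF.......]
after append(b, 2) → a:[3, 1, 2], b:[0, 4, 5]  free=[FFFFFF.....]
after append(a, 1) → a:[3, 1, 2, 6], b:[0, 4, 5]  free=[FFFFFFF....]
after unlink(b) → a:[3, 1, 2, 6]  free=[.FFF..F....]
after truncate(a, 3) → a:[3, 1, 2]  free=[.FFF.......]

blocks(a) = [3, 1, 2]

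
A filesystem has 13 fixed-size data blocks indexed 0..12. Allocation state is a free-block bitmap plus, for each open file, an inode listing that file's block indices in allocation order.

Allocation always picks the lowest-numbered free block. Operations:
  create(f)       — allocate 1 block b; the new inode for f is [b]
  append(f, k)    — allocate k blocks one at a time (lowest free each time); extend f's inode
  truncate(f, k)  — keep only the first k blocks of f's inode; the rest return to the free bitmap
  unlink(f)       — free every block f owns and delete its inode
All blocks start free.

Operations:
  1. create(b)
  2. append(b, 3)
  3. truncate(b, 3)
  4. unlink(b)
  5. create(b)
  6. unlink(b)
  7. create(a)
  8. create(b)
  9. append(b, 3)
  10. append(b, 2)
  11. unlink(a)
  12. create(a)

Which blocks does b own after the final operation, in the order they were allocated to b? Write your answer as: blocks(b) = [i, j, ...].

after create(b) → b:[0]  free=[F............]
after append(b, 3) → b:[0, 1, 2, 3]  free=[FFFF.........]
after truncate(b, 3) → b:[0, 1, 2]  free=[FFF..........]
after unlink(b) →   free=[.............]
after create(b) → b:[0]  free=[F............]
after unlink(b) →   free=[.............]
after create(a) → a:[0]  free=[F............]
after create(b) → a:[0], b:[1]  free=[FF...........]
after append(b, 3) → a:[0], b:[1, 2, 3, 4]  free=[FFFFF........]
after append(b, 2) → a:[0], b:[1, 2, 3, 4, 5, 6]  free=[FFFFFFF......]
after unlink(a) → b:[1, 2, 3, 4, 5, 6]  free=[.FFFFFF......]
after create(a) → a:[0], b:[1, 2, 3, 4, 5, 6]  free=[FFFFFFF......]

blocks(b) = [1, 2, 3, 4, 5, 6]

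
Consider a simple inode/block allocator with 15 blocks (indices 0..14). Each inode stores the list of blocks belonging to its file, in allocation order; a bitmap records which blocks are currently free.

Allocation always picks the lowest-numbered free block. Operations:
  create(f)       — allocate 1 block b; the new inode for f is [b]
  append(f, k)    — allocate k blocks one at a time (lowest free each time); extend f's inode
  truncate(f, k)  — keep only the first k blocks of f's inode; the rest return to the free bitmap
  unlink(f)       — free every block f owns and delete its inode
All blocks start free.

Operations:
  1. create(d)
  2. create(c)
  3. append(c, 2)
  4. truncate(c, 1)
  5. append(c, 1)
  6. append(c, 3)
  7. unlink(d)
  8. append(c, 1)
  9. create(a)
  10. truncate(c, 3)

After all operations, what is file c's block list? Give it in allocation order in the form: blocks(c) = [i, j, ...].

blocks(c) = [1, 2, 3]

[1] create(d) — d=0 (map F..............)
[2] create(c) — c=1 d=0 (map FF.............)
[3] append(c, 2) — c=1,2,3 d=0 (map FFFF...........)
[4] truncate(c, 1) — c=1 d=0 (map FF.............)
[5] append(c, 1) — c=1,2 d=0 (map FFF............)
[6] append(c, 3) — c=1,2,3,4,5 d=0 (map FFFFFF.........)
[7] unlink(d) — c=1,2,3,4,5 (map .FFFFF.........)
[8] append(c, 1) — c=1,2,3,4,5,0 (map FFFFFF.........)
[9] create(a) — a=6 c=1,2,3,4,5,0 (map FFFFFFF........)
[10] truncate(c, 3) — a=6 c=1,2,3 (map .FFF..F........)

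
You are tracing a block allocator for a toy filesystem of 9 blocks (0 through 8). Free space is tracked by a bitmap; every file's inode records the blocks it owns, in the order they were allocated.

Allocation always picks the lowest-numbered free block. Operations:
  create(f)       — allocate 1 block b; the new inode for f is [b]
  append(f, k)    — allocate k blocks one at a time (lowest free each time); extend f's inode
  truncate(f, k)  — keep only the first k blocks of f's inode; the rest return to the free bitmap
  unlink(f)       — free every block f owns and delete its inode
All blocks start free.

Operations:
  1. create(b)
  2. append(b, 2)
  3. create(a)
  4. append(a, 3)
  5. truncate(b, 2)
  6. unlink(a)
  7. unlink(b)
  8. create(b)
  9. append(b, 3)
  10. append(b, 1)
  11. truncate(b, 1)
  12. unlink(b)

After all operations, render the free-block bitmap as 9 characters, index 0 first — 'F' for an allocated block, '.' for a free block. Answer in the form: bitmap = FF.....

after create(b) → b:[0]  free=[F........]
after append(b, 2) → b:[0, 1, 2]  free=[FFF......]
after create(a) → a:[3], b:[0, 1, 2]  free=[FFFF.....]
after append(a, 3) → a:[3, 4, 5, 6], b:[0, 1, 2]  free=[FFFFFFF..]
after truncate(b, 2) → a:[3, 4, 5, 6], b:[0, 1]  free=[FF.FFFF..]
after unlink(a) → b:[0, 1]  free=[FF.......]
after unlink(b) →   free=[.........]
after create(b) → b:[0]  free=[F........]
after append(b, 3) → b:[0, 1, 2, 3]  free=[FFFF.....]
after append(b, 1) → b:[0, 1, 2, 3, 4]  free=[FFFFF....]
after truncate(b, 1) → b:[0]  free=[F........]
after unlink(b) →   free=[.........]

bitmap = .........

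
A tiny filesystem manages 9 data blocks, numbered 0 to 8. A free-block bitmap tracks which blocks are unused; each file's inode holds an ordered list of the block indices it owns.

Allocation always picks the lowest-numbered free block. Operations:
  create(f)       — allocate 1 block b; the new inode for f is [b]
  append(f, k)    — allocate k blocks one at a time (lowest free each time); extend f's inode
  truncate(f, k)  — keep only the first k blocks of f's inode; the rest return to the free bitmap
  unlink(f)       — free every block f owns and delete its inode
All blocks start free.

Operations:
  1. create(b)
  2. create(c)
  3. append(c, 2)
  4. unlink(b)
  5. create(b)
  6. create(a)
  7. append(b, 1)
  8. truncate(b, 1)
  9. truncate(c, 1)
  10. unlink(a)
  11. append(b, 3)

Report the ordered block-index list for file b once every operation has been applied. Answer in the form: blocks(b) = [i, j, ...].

  1. create(b)  ⇒  F........  {b→[0]}
  2. create(c)  ⇒  FF.......  {b→[0]; c→[1]}
  3. append(c, 2)  ⇒  FFFF.....  {b→[0]; c→[1, 2, 3]}
  4. unlink(b)  ⇒  .FFF.....  {c→[1, 2, 3]}
  5. create(b)  ⇒  FFFF.....  {b→[0]; c→[1, 2, 3]}
  6. create(a)  ⇒  FFFFF....  {a→[4]; b→[0]; c→[1, 2, 3]}
  7. append(b, 1)  ⇒  FFFFFF...  {a→[4]; b→[0, 5]; c→[1, 2, 3]}
  8. truncate(b, 1)  ⇒  FFFFF....  {a→[4]; b→[0]; c→[1, 2, 3]}
  9. truncate(c, 1)  ⇒  FF..F....  {a→[4]; b→[0]; c→[1]}
  10. unlink(a)  ⇒  FF.......  {b→[0]; c→[1]}
  11. append(b, 3)  ⇒  FFFFF....  {b→[0, 2, 3, 4]; c→[1]}

blocks(b) = [0, 2, 3, 4]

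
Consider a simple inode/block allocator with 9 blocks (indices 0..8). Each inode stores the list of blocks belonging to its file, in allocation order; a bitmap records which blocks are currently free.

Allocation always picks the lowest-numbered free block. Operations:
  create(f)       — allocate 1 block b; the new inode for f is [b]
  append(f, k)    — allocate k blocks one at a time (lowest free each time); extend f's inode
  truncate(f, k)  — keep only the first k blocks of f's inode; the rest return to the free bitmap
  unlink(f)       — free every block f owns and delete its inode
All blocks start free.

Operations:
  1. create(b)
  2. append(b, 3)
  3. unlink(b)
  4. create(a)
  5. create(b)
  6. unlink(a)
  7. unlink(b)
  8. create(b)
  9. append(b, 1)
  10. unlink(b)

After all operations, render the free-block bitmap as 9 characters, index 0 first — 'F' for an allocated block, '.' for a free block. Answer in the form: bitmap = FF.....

after create(b) → b:[0]  free=[F........]
after append(b, 3) → b:[0, 1, 2, 3]  free=[FFFF.....]
after unlink(b) →   free=[.........]
after create(a) → a:[0]  free=[F........]
after create(b) → a:[0], b:[1]  free=[FF.......]
after unlink(a) → b:[1]  free=[.F.......]
after unlink(b) →   free=[.........]
after create(b) → b:[0]  free=[F........]
after append(b, 1) → b:[0, 1]  free=[FF.......]
after unlink(b) →   free=[.........]

bitmap = .........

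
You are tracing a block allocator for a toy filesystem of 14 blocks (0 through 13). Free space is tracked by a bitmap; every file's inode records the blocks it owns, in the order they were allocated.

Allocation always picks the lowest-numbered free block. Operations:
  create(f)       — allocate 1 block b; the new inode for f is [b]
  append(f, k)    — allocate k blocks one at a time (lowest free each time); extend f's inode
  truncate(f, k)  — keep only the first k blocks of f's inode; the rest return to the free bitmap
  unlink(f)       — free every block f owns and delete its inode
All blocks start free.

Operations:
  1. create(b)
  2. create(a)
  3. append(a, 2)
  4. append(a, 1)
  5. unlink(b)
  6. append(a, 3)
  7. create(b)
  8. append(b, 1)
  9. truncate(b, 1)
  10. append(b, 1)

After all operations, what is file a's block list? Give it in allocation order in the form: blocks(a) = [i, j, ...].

blocks(a) = [1, 2, 3, 4, 0, 5, 6]

  1. create(b)  ⇒  F.............  {b→[0]}
  2. create(a)  ⇒  FF............  {a→[1]; b→[0]}
  3. append(a, 2)  ⇒  FFFF..........  {a→[1, 2, 3]; b→[0]}
  4. append(a, 1)  ⇒  FFFFF.........  {a→[1, 2, 3, 4]; b→[0]}
  5. unlink(b)  ⇒  .FFFF.........  {a→[1, 2, 3, 4]}
  6. append(a, 3)  ⇒  FFFFFFF.......  {a→[1, 2, 3, 4, 0, 5, 6]}
  7. create(b)  ⇒  FFFFFFFF......  {a→[1, 2, 3, 4, 0, 5, 6]; b→[7]}
  8. append(b, 1)  ⇒  FFFFFFFFF.....  {a→[1, 2, 3, 4, 0, 5, 6]; b→[7, 8]}
  9. truncate(b, 1)  ⇒  FFFFFFFF......  {a→[1, 2, 3, 4, 0, 5, 6]; b→[7]}
  10. append(b, 1)  ⇒  FFFFFFFFF.....  {a→[1, 2, 3, 4, 0, 5, 6]; b→[7, 8]}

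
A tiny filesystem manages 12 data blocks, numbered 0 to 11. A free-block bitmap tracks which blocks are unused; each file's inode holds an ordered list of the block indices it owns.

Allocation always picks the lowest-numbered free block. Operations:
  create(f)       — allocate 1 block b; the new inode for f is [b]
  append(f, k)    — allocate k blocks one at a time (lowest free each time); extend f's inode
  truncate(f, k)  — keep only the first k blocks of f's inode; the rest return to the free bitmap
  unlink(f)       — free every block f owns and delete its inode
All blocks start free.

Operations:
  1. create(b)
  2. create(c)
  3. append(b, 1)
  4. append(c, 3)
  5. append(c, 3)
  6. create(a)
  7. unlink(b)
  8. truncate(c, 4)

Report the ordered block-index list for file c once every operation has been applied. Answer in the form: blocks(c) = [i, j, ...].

blocks(c) = [1, 3, 4, 5]

create(b): bitmap=F........... | b=[0]
create(c): bitmap=FF.......... | b=[0] c=[1]
append(b, 1): bitmap=FFF......... | b=[0, 2] c=[1]
append(c, 3): bitmap=FFFFFF...... | b=[0, 2] c=[1, 3, 4, 5]
append(c, 3): bitmap=FFFFFFFFF... | b=[0, 2] c=[1, 3, 4, 5, 6, 7, 8]
create(a): bitmap=FFFFFFFFFF.. | a=[9] b=[0, 2] c=[1, 3, 4, 5, 6, 7, 8]
unlink(b): bitmap=.F.FFFFFFF.. | a=[9] c=[1, 3, 4, 5, 6, 7, 8]
truncate(c, 4): bitmap=.F.FFF...F.. | a=[9] c=[1, 3, 4, 5]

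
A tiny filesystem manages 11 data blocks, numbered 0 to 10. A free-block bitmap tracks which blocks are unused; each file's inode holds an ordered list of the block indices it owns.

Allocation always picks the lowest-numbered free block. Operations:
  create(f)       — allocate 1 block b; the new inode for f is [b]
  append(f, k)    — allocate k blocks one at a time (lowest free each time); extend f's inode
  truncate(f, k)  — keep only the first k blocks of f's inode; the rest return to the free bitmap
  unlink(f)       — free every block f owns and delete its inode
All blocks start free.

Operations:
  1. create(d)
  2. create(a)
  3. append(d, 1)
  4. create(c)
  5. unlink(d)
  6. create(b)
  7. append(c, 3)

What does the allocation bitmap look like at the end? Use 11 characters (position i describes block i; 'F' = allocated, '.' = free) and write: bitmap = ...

[1] create(d) — d=0 (map F..........)
[2] create(a) — a=1 d=0 (map FF.........)
[3] append(d, 1) — a=1 d=0,2 (map FFF........)
[4] create(c) — a=1 c=3 d=0,2 (map FFFF.......)
[5] unlink(d) — a=1 c=3 (map .F.F.......)
[6] create(b) — a=1 b=0 c=3 (map FF.F.......)
[7] append(c, 3) — a=1 b=0 c=3,2,4,5 (map FFFFFF.....)

bitmap = FFFFFF.....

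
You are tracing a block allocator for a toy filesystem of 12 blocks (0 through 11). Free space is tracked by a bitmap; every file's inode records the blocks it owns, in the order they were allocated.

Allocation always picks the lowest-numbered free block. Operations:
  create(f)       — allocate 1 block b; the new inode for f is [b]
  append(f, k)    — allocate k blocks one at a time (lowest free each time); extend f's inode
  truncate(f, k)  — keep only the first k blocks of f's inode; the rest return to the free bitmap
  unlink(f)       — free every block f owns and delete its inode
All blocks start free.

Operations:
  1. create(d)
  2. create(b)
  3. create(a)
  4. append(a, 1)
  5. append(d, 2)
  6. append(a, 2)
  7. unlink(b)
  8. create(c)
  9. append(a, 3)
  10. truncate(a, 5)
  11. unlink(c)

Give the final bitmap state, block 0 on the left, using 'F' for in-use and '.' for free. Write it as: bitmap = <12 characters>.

bitmap = F.FFFFFFF...

[1] create(d) — d=0 (map F...........)
[2] create(b) — b=1 d=0 (map FF..........)
[3] create(a) — a=2 b=1 d=0 (map FFF.........)
[4] append(a, 1) — a=2,3 b=1 d=0 (map FFFF........)
[5] append(d, 2) — a=2,3 b=1 d=0,4,5 (map FFFFFF......)
[6] append(a, 2) — a=2,3,6,7 b=1 d=0,4,5 (map FFFFFFFF....)
[7] unlink(b) — a=2,3,6,7 d=0,4,5 (map F.FFFFFF....)
[8] create(c) — a=2,3,6,7 c=1 d=0,4,5 (map FFFFFFFF....)
[9] append(a, 3) — a=2,3,6,7,8,9,10 c=1 d=0,4,5 (map FFFFFFFFFFF.)
[10] truncate(a, 5) — a=2,3,6,7,8 c=1 d=0,4,5 (map FFFFFFFFF...)
[11] unlink(c) — a=2,3,6,7,8 d=0,4,5 (map F.FFFFFFF...)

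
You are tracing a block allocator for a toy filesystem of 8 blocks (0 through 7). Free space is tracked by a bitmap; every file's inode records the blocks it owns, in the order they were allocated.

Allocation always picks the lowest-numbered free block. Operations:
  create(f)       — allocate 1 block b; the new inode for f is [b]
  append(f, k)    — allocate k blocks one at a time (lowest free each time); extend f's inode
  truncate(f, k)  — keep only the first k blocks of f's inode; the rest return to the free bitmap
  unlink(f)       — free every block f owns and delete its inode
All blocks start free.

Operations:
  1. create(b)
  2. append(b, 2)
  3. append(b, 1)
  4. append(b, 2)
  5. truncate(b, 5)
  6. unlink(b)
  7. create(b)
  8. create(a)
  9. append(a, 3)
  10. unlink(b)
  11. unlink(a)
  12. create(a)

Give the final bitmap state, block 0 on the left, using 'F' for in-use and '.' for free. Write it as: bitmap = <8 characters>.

bitmap = F.......

create(b): bitmap=F....... | b=[0]
append(b, 2): bitmap=FFF..... | b=[0, 1, 2]
append(b, 1): bitmap=FFFF.... | b=[0, 1, 2, 3]
append(b, 2): bitmap=FFFFFF.. | b=[0, 1, 2, 3, 4, 5]
truncate(b, 5): bitmap=FFFFF... | b=[0, 1, 2, 3, 4]
unlink(b): bitmap=........ | 
create(b): bitmap=F....... | b=[0]
create(a): bitmap=FF...... | a=[1] b=[0]
append(a, 3): bitmap=FFFFF... | a=[1, 2, 3, 4] b=[0]
unlink(b): bitmap=.FFFF... | a=[1, 2, 3, 4]
unlink(a): bitmap=........ | 
create(a): bitmap=F....... | a=[0]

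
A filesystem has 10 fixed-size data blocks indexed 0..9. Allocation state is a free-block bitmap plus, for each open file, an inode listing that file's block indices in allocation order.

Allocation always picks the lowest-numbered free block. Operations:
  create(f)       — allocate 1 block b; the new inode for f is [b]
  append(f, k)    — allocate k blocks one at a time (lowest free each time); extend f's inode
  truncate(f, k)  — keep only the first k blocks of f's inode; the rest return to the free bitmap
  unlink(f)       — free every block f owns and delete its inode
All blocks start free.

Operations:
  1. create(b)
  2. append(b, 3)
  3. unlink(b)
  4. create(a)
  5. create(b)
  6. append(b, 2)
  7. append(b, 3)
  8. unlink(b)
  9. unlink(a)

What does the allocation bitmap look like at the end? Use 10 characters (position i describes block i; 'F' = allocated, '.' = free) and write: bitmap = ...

create(b): bitmap=F......... | b=[0]
append(b, 3): bitmap=FFFF...... | b=[0, 1, 2, 3]
unlink(b): bitmap=.......... | 
create(a): bitmap=F......... | a=[0]
create(b): bitmap=FF........ | a=[0] b=[1]
append(b, 2): bitmap=FFFF...... | a=[0] b=[1, 2, 3]
append(b, 3): bitmap=FFFFFFF... | a=[0] b=[1, 2, 3, 4, 5, 6]
unlink(b): bitmap=F......... | a=[0]
unlink(a): bitmap=.......... | 

bitmap = ..........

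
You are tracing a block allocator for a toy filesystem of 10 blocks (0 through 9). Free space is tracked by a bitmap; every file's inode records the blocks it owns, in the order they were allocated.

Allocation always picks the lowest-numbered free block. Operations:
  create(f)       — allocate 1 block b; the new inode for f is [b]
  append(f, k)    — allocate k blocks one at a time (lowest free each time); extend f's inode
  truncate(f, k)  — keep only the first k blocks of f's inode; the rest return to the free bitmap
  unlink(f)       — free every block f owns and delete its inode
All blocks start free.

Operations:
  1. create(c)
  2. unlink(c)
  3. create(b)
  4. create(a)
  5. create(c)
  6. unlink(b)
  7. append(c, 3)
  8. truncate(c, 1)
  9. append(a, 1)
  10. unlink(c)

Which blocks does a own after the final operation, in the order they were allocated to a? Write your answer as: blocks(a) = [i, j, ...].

after create(c) → c:[0]  free=[F.........]
after unlink(c) →   free=[..........]
after create(b) → b:[0]  free=[F.........]
after create(a) → a:[1], b:[0]  free=[FF........]
after create(c) → a:[1], b:[0], c:[2]  free=[FFF.......]
after unlink(b) → a:[1], c:[2]  free=[.FF.......]
after append(c, 3) → a:[1], c:[2, 0, 3, 4]  free=[FFFFF.....]
after truncate(c, 1) → a:[1], c:[2]  free=[.FF.......]
after append(a, 1) → a:[1, 0], c:[2]  free=[FFF.......]
after unlink(c) → a:[1, 0]  free=[FF........]

blocks(a) = [1, 0]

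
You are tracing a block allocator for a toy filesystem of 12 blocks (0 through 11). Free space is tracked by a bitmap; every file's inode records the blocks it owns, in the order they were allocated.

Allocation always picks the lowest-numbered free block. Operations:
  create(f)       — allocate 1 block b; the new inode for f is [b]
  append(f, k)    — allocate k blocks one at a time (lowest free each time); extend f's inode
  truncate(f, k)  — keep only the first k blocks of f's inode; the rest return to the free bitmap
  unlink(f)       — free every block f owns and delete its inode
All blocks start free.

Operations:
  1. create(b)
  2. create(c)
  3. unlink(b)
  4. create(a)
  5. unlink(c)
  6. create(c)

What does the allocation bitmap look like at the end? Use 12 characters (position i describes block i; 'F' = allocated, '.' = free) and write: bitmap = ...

  1. create(b)  ⇒  F...........  {b→[0]}
  2. create(c)  ⇒  FF..........  {b→[0]; c→[1]}
  3. unlink(b)  ⇒  .F..........  {c→[1]}
  4. create(a)  ⇒  FF..........  {a→[0]; c→[1]}
  5. unlink(c)  ⇒  F...........  {a→[0]}
  6. create(c)  ⇒  FF..........  {a→[0]; c→[1]}

bitmap = FF..........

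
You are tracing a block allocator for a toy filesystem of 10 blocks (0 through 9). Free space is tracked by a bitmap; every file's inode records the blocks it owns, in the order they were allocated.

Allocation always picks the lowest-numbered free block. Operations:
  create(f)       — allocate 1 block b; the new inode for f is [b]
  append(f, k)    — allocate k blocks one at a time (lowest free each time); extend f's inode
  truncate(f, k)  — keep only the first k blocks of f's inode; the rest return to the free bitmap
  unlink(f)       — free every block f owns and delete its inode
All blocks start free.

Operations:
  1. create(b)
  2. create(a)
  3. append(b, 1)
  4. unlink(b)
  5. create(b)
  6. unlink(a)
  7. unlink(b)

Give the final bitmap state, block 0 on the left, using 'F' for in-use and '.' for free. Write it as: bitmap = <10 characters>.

after create(b) → b:[0]  free=[F.........]
after create(a) → a:[1], b:[0]  free=[FF........]
after append(b, 1) → a:[1], b:[0, 2]  free=[FFF.......]
after unlink(b) → a:[1]  free=[.F........]
after create(b) → a:[1], b:[0]  free=[FF........]
after unlink(a) → b:[0]  free=[F.........]
after unlink(b) →   free=[..........]

bitmap = ..........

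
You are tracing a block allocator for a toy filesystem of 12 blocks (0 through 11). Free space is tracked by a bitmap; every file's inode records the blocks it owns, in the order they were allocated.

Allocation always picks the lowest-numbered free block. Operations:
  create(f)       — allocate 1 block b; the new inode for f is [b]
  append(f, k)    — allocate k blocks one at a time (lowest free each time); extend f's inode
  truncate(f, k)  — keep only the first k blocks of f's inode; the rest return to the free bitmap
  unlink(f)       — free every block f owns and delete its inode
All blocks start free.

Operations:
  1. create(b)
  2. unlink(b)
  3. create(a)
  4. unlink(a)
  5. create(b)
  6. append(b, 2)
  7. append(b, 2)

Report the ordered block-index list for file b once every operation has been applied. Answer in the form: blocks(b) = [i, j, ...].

blocks(b) = [0, 1, 2, 3, 4]

create(b): bitmap=F........... | b=[0]
unlink(b): bitmap=............ | 
create(a): bitmap=F........... | a=[0]
unlink(a): bitmap=............ | 
create(b): bitmap=F........... | b=[0]
append(b, 2): bitmap=FFF......... | b=[0, 1, 2]
append(b, 2): bitmap=FFFFF....... | b=[0, 1, 2, 3, 4]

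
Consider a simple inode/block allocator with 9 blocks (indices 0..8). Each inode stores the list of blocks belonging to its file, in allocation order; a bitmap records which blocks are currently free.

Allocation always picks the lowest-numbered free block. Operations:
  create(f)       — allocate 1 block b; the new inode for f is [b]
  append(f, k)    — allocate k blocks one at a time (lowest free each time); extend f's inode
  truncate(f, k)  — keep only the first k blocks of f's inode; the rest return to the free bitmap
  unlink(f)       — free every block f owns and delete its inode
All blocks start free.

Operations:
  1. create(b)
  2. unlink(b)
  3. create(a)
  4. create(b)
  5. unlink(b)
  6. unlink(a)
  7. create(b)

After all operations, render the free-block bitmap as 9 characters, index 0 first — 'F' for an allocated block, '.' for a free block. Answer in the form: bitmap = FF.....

create(b): bitmap=F........ | b=[0]
unlink(b): bitmap=......... | 
create(a): bitmap=F........ | a=[0]
create(b): bitmap=FF....... | a=[0] b=[1]
unlink(b): bitmap=F........ | a=[0]
unlink(a): bitmap=......... | 
create(b): bitmap=F........ | b=[0]

bitmap = F........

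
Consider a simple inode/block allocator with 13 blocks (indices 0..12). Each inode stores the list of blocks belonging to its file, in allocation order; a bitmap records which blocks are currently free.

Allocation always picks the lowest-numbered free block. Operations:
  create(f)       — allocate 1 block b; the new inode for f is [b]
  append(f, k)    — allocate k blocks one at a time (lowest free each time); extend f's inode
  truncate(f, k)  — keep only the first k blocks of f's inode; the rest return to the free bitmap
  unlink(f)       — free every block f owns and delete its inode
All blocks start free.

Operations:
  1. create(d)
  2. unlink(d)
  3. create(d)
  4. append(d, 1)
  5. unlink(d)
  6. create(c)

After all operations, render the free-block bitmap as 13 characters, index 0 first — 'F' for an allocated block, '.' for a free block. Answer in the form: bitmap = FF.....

bitmap = F............

  1. create(d)  ⇒  F............  {d→[0]}
  2. unlink(d)  ⇒  .............  {}
  3. create(d)  ⇒  F............  {d→[0]}
  4. append(d, 1)  ⇒  FF...........  {d→[0, 1]}
  5. unlink(d)  ⇒  .............  {}
  6. create(c)  ⇒  F............  {c→[0]}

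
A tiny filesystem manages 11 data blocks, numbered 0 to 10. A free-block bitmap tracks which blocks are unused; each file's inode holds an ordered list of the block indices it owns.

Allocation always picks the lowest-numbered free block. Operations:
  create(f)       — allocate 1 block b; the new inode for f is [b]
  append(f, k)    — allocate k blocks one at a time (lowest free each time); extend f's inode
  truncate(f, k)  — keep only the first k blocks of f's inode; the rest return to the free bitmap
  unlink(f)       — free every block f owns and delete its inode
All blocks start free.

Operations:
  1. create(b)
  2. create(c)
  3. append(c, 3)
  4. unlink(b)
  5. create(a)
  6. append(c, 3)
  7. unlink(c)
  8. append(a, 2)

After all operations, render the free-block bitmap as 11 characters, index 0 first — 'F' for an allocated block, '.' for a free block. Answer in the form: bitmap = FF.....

create(b): bitmap=F.......... | b=[0]
create(c): bitmap=FF......... | b=[0] c=[1]
append(c, 3): bitmap=FFFFF...... | b=[0] c=[1, 2, 3, 4]
unlink(b): bitmap=.FFFF...... | c=[1, 2, 3, 4]
create(a): bitmap=FFFFF...... | a=[0] c=[1, 2, 3, 4]
append(c, 3): bitmap=FFFFFFFF... | a=[0] c=[1, 2, 3, 4, 5, 6, 7]
unlink(c): bitmap=F.......... | a=[0]
append(a, 2): bitmap=FFF........ | a=[0, 1, 2]

bitmap = FFF........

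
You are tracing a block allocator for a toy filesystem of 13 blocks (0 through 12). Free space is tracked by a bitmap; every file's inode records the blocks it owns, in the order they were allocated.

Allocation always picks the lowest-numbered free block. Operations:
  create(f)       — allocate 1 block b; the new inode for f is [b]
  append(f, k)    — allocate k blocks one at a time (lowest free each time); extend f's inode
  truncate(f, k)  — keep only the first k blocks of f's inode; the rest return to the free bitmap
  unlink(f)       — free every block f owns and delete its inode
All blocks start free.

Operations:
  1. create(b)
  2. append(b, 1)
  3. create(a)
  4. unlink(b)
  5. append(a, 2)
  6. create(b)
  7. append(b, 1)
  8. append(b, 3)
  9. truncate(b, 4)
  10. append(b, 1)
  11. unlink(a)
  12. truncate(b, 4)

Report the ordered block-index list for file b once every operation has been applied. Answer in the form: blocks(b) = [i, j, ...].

[1] create(b) — b=0 (map F............)
[2] append(b, 1) — b=0,1 (map FF...........)
[3] create(a) — a=2 b=0,1 (map FFF..........)
[4] unlink(b) — a=2 (map ..F..........)
[5] append(a, 2) — a=2,0,1 (map FFF..........)
[6] create(b) — a=2,0,1 b=3 (map FFFF.........)
[7] append(b, 1) — a=2,0,1 b=3,4 (map FFFFF........)
[8] append(b, 3) — a=2,0,1 b=3,4,5,6,7 (map FFFFFFFF.....)
[9] truncate(b, 4) — a=2,0,1 b=3,4,5,6 (map FFFFFFF......)
[10] append(b, 1) — a=2,0,1 b=3,4,5,6,7 (map FFFFFFFF.....)
[11] unlink(a) — b=3,4,5,6,7 (map ...FFFFF.....)
[12] truncate(b, 4) — b=3,4,5,6 (map ...FFFF......)

blocks(b) = [3, 4, 5, 6]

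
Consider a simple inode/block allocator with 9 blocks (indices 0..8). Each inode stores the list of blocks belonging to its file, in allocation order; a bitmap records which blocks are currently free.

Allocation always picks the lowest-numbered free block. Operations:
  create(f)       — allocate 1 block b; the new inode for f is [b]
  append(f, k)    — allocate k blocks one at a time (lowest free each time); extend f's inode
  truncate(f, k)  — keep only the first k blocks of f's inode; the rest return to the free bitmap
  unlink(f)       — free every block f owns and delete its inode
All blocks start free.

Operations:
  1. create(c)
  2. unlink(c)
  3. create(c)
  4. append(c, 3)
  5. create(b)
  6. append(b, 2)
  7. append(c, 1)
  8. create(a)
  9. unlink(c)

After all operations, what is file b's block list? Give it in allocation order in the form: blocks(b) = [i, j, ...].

create(c): bitmap=F........ | c=[0]
unlink(c): bitmap=......... | 
create(c): bitmap=F........ | c=[0]
append(c, 3): bitmap=FFFF..... | c=[0, 1, 2, 3]
create(b): bitmap=FFFFF.... | b=[4] c=[0, 1, 2, 3]
append(b, 2): bitmap=FFFFFFF.. | b=[4, 5, 6] c=[0, 1, 2, 3]
append(c, 1): bitmap=FFFFFFFF. | b=[4, 5, 6] c=[0, 1, 2, 3, 7]
create(a): bitmap=FFFFFFFFF | a=[8] b=[4, 5, 6] c=[0, 1, 2, 3, 7]
unlink(c): bitmap=....FFF.F | a=[8] b=[4, 5, 6]

blocks(b) = [4, 5, 6]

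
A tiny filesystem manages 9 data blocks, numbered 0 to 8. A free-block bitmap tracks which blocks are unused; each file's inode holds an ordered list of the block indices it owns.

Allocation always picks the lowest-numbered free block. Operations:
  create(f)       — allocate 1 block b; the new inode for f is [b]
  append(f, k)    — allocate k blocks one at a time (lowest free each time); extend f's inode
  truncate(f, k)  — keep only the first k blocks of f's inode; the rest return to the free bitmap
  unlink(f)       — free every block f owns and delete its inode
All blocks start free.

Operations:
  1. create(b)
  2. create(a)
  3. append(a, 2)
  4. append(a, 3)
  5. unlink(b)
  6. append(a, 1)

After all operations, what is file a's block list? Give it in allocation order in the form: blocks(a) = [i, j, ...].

blocks(a) = [1, 2, 3, 4, 5, 6, 0]

create(b): bitmap=F........ | b=[0]
create(a): bitmap=FF....... | a=[1] b=[0]
append(a, 2): bitmap=FFFF..... | a=[1, 2, 3] b=[0]
append(a, 3): bitmap=FFFFFFF.. | a=[1, 2, 3, 4, 5, 6] b=[0]
unlink(b): bitmap=.FFFFFF.. | a=[1, 2, 3, 4, 5, 6]
append(a, 1): bitmap=FFFFFFF.. | a=[1, 2, 3, 4, 5, 6, 0]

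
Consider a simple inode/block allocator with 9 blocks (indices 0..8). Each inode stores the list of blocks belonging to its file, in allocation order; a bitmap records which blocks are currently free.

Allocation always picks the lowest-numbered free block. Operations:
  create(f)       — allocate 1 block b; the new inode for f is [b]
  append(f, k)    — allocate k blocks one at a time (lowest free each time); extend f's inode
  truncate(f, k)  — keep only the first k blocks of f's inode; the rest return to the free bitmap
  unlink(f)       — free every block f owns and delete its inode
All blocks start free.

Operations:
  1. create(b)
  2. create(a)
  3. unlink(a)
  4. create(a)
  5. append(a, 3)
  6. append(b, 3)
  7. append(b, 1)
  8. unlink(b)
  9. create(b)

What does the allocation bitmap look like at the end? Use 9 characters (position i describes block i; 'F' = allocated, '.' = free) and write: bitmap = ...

bitmap = FFFFF....

create(b): bitmap=F........ | b=[0]
create(a): bitmap=FF....... | a=[1] b=[0]
unlink(a): bitmap=F........ | b=[0]
create(a): bitmap=FF....... | a=[1] b=[0]
append(a, 3): bitmap=FFFFF.... | a=[1, 2, 3, 4] b=[0]
append(b, 3): bitmap=FFFFFFFF. | a=[1, 2, 3, 4] b=[0, 5, 6, 7]
append(b, 1): bitmap=FFFFFFFFF | a=[1, 2, 3, 4] b=[0, 5, 6, 7, 8]
unlink(b): bitmap=.FFFF.... | a=[1, 2, 3, 4]
create(b): bitmap=FFFFF.... | a=[1, 2, 3, 4] b=[0]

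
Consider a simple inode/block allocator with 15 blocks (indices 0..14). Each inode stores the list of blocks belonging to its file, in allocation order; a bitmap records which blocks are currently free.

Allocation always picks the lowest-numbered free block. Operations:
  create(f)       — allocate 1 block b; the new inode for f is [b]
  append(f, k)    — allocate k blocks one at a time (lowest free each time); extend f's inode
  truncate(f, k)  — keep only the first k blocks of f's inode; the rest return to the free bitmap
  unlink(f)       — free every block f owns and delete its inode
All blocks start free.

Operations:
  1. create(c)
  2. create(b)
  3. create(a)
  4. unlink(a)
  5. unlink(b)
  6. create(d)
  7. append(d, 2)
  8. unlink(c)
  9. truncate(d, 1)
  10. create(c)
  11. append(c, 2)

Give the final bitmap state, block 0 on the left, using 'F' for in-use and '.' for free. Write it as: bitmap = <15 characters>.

  1. create(c)  ⇒  F..............  {c→[0]}
  2. create(b)  ⇒  FF.............  {b→[1]; c→[0]}
  3. create(a)  ⇒  FFF............  {a→[2]; b→[1]; c→[0]}
  4. unlink(a)  ⇒  FF.............  {b→[1]; c→[0]}
  5. unlink(b)  ⇒  F..............  {c→[0]}
  6. create(d)  ⇒  FF.............  {c→[0]; d→[1]}
  7. append(d, 2)  ⇒  FFFF...........  {c→[0]; d→[1, 2, 3]}
  8. unlink(c)  ⇒  .FFF...........  {d→[1, 2, 3]}
  9. truncate(d, 1)  ⇒  .F.............  {d→[1]}
  10. create(c)  ⇒  FF.............  {c→[0]; d→[1]}
  11. append(c, 2)  ⇒  FFFF...........  {c→[0, 2, 3]; d→[1]}

bitmap = FFFF...........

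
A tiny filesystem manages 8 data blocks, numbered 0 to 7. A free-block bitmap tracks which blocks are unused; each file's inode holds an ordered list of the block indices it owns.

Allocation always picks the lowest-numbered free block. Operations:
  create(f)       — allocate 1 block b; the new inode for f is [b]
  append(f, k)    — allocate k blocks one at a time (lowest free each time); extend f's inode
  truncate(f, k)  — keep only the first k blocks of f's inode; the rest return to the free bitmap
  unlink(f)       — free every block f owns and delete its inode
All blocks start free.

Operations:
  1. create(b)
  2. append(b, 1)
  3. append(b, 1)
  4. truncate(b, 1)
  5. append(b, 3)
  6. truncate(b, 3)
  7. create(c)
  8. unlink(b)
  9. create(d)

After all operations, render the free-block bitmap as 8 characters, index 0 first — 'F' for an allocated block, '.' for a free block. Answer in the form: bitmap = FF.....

bitmap = F..F....

[1] create(b) — b=0 (map F.......)
[2] append(b, 1) — b=0,1 (map FF......)
[3] append(b, 1) — b=0,1,2 (map FFF.....)
[4] truncate(b, 1) — b=0 (map F.......)
[5] append(b, 3) — b=0,1,2,3 (map FFFF....)
[6] truncate(b, 3) — b=0,1,2 (map FFF.....)
[7] create(c) — b=0,1,2 c=3 (map FFFF....)
[8] unlink(b) — c=3 (map ...F....)
[9] create(d) — c=3 d=0 (map F..F....)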